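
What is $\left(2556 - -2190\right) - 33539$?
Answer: $-28793$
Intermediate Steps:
$\left(2556 - -2190\right) - 33539 = \left(2556 + 2190\right) - 33539 = 4746 - 33539 = -28793$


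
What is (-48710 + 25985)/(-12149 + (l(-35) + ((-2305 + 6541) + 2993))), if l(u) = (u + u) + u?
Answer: 303/67 ≈ 4.5224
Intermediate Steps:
l(u) = 3*u (l(u) = 2*u + u = 3*u)
(-48710 + 25985)/(-12149 + (l(-35) + ((-2305 + 6541) + 2993))) = (-48710 + 25985)/(-12149 + (3*(-35) + ((-2305 + 6541) + 2993))) = -22725/(-12149 + (-105 + (4236 + 2993))) = -22725/(-12149 + (-105 + 7229)) = -22725/(-12149 + 7124) = -22725/(-5025) = -22725*(-1/5025) = 303/67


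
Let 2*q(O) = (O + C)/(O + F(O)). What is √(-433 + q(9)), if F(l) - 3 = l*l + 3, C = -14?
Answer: I*√249423/24 ≈ 20.809*I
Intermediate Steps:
F(l) = 6 + l² (F(l) = 3 + (l*l + 3) = 3 + (l² + 3) = 3 + (3 + l²) = 6 + l²)
q(O) = (-14 + O)/(2*(6 + O + O²)) (q(O) = ((O - 14)/(O + (6 + O²)))/2 = ((-14 + O)/(6 + O + O²))/2 = (-14 + O)/(2*(6 + O + O²)))
√(-433 + q(9)) = √(-433 + (-7 + (½)*9)/(6 + 9 + 9²)) = √(-433 + (-7 + 9/2)/(6 + 9 + 81)) = √(-433 - 5/2/96) = √(-433 + (1/96)*(-5/2)) = √(-433 - 5/192) = √(-83141/192) = I*√249423/24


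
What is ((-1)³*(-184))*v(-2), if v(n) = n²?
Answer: 736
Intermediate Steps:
((-1)³*(-184))*v(-2) = ((-1)³*(-184))*(-2)² = -1*(-184)*4 = 184*4 = 736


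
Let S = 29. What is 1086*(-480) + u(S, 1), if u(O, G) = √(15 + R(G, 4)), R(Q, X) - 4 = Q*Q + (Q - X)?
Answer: -521280 + √17 ≈ -5.2128e+5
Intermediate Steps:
R(Q, X) = 4 + Q + Q² - X (R(Q, X) = 4 + (Q*Q + (Q - X)) = 4 + (Q² + (Q - X)) = 4 + (Q + Q² - X) = 4 + Q + Q² - X)
u(O, G) = √(15 + G + G²) (u(O, G) = √(15 + (4 + G + G² - 1*4)) = √(15 + (4 + G + G² - 4)) = √(15 + (G + G²)) = √(15 + G + G²))
1086*(-480) + u(S, 1) = 1086*(-480) + √(15 + 1 + 1²) = -521280 + √(15 + 1 + 1) = -521280 + √17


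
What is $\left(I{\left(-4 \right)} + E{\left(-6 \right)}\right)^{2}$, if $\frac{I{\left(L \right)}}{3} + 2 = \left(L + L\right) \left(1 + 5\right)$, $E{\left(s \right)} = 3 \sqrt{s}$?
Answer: $22446 - 900 i \sqrt{6} \approx 22446.0 - 2204.5 i$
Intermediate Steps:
$I{\left(L \right)} = -6 + 36 L$ ($I{\left(L \right)} = -6 + 3 \left(L + L\right) \left(1 + 5\right) = -6 + 3 \cdot 2 L 6 = -6 + 3 \cdot 12 L = -6 + 36 L$)
$\left(I{\left(-4 \right)} + E{\left(-6 \right)}\right)^{2} = \left(\left(-6 + 36 \left(-4\right)\right) + 3 \sqrt{-6}\right)^{2} = \left(\left(-6 - 144\right) + 3 i \sqrt{6}\right)^{2} = \left(-150 + 3 i \sqrt{6}\right)^{2}$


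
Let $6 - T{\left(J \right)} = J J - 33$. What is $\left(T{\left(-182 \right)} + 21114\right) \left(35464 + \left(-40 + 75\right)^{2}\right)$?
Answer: $-439204019$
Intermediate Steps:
$T{\left(J \right)} = 39 - J^{2}$ ($T{\left(J \right)} = 6 - \left(J J - 33\right) = 6 - \left(J^{2} - 33\right) = 6 - \left(-33 + J^{2}\right) = 39 - J^{2}$)
$\left(T{\left(-182 \right)} + 21114\right) \left(35464 + \left(-40 + 75\right)^{2}\right) = \left(\left(39 - \left(-182\right)^{2}\right) + 21114\right) \left(35464 + \left(-40 + 75\right)^{2}\right) = \left(\left(39 - 33124\right) + 21114\right) \left(35464 + 35^{2}\right) = \left(\left(39 - 33124\right) + 21114\right) \left(35464 + 1225\right) = \left(-33085 + 21114\right) 36689 = \left(-11971\right) 36689 = -439204019$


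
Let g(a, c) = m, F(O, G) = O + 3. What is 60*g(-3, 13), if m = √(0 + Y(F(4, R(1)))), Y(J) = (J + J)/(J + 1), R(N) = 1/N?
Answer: 30*√7 ≈ 79.373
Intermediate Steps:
F(O, G) = 3 + O
Y(J) = 2*J/(1 + J) (Y(J) = (2*J)/(1 + J) = 2*J/(1 + J))
m = √7/2 (m = √(0 + 2*(3 + 4)/(1 + (3 + 4))) = √(0 + 2*7/(1 + 7)) = √(0 + 2*7/8) = √(0 + 2*7*(⅛)) = √(0 + 7/4) = √(7/4) = √7/2 ≈ 1.3229)
g(a, c) = √7/2
60*g(-3, 13) = 60*(√7/2) = 30*√7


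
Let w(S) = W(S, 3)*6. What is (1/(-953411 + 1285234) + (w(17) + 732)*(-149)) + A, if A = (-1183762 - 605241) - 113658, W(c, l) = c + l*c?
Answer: -687710135782/331823 ≈ -2.0725e+6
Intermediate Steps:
W(c, l) = c + c*l
w(S) = 24*S (w(S) = (S*(1 + 3))*6 = (S*4)*6 = (4*S)*6 = 24*S)
A = -1902661 (A = -1789003 - 113658 = -1902661)
(1/(-953411 + 1285234) + (w(17) + 732)*(-149)) + A = (1/(-953411 + 1285234) + (24*17 + 732)*(-149)) - 1902661 = (1/331823 + (408 + 732)*(-149)) - 1902661 = (1/331823 + 1140*(-149)) - 1902661 = (1/331823 - 169860) - 1902661 = -56363454779/331823 - 1902661 = -687710135782/331823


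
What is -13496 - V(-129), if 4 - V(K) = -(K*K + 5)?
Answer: -30146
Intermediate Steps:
V(K) = 9 + K**2 (V(K) = 4 - (-1)*(K*K + 5) = 4 - (-1)*(K**2 + 5) = 4 - (-1)*(5 + K**2) = 4 - (-5 - K**2) = 4 + (5 + K**2) = 9 + K**2)
-13496 - V(-129) = -13496 - (9 + (-129)**2) = -13496 - (9 + 16641) = -13496 - 1*16650 = -13496 - 16650 = -30146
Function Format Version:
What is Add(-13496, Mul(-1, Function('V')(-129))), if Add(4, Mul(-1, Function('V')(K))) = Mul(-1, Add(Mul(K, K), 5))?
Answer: -30146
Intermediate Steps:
Function('V')(K) = Add(9, Pow(K, 2)) (Function('V')(K) = Add(4, Mul(-1, Mul(-1, Add(Mul(K, K), 5)))) = Add(4, Mul(-1, Mul(-1, Add(Pow(K, 2), 5)))) = Add(4, Mul(-1, Mul(-1, Add(5, Pow(K, 2))))) = Add(4, Mul(-1, Add(-5, Mul(-1, Pow(K, 2))))) = Add(4, Add(5, Pow(K, 2))) = Add(9, Pow(K, 2)))
Add(-13496, Mul(-1, Function('V')(-129))) = Add(-13496, Mul(-1, Add(9, Pow(-129, 2)))) = Add(-13496, Mul(-1, Add(9, 16641))) = Add(-13496, Mul(-1, 16650)) = Add(-13496, -16650) = -30146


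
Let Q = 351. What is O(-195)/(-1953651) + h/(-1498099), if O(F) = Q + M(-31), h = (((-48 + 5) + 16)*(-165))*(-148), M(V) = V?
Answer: 1287640858660/2926762609449 ≈ 0.43995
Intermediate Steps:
h = -659340 (h = ((-43 + 16)*(-165))*(-148) = -27*(-165)*(-148) = 4455*(-148) = -659340)
O(F) = 320 (O(F) = 351 - 31 = 320)
O(-195)/(-1953651) + h/(-1498099) = 320/(-1953651) - 659340/(-1498099) = 320*(-1/1953651) - 659340*(-1/1498099) = -320/1953651 + 659340/1498099 = 1287640858660/2926762609449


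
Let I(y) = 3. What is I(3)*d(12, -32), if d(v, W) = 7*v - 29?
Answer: 165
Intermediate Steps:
d(v, W) = -29 + 7*v
I(3)*d(12, -32) = 3*(-29 + 7*12) = 3*(-29 + 84) = 3*55 = 165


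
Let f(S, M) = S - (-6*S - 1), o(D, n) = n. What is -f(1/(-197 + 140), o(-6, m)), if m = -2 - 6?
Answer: -50/57 ≈ -0.87719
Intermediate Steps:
m = -8
f(S, M) = 1 + 7*S (f(S, M) = S - (-1 - 6*S) = S + (1 + 6*S) = 1 + 7*S)
-f(1/(-197 + 140), o(-6, m)) = -(1 + 7/(-197 + 140)) = -(1 + 7/(-57)) = -(1 + 7*(-1/57)) = -(1 - 7/57) = -1*50/57 = -50/57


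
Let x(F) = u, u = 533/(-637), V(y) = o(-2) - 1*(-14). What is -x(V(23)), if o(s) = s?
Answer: 41/49 ≈ 0.83673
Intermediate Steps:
V(y) = 12 (V(y) = -2 - 1*(-14) = -2 + 14 = 12)
u = -41/49 (u = 533*(-1/637) = -41/49 ≈ -0.83673)
x(F) = -41/49
-x(V(23)) = -1*(-41/49) = 41/49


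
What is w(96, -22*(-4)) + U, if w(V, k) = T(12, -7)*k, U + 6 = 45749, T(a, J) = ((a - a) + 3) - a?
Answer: 44951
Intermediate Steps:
T(a, J) = 3 - a (T(a, J) = (0 + 3) - a = 3 - a)
U = 45743 (U = -6 + 45749 = 45743)
w(V, k) = -9*k (w(V, k) = (3 - 1*12)*k = (3 - 12)*k = -9*k)
w(96, -22*(-4)) + U = -(-198)*(-4) + 45743 = -9*88 + 45743 = -792 + 45743 = 44951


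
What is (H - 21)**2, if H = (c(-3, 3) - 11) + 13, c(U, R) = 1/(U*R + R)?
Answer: 13225/36 ≈ 367.36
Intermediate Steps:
c(U, R) = 1/(R + R*U) (c(U, R) = 1/(R*U + R) = 1/(R + R*U))
H = 11/6 (H = (1/(3*(1 - 3)) - 11) + 13 = ((1/3)/(-2) - 11) + 13 = ((1/3)*(-1/2) - 11) + 13 = (-1/6 - 11) + 13 = -67/6 + 13 = 11/6 ≈ 1.8333)
(H - 21)**2 = (11/6 - 21)**2 = (-115/6)**2 = 13225/36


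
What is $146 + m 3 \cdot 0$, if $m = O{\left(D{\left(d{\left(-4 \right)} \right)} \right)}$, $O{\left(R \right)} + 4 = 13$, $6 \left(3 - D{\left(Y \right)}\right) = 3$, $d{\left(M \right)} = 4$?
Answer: $146$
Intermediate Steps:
$D{\left(Y \right)} = \frac{5}{2}$ ($D{\left(Y \right)} = 3 - \frac{1}{2} = \frac{5}{2}$)
$O{\left(R \right)} = 9$ ($O{\left(R \right)} = -4 + 13 = 9$)
$m = 9$
$146 + m 3 \cdot 0 = 146 + 9 \cdot 3 \cdot 0 = 146 + 9 \cdot 0 = 146 + 0 = 146$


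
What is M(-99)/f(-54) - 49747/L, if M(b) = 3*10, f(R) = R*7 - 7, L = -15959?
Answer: 3734765/1228843 ≈ 3.0393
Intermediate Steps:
f(R) = -7 + 7*R (f(R) = 7*R - 7 = -7 + 7*R)
M(b) = 30
M(-99)/f(-54) - 49747/L = 30/(-7 + 7*(-54)) - 49747/(-15959) = 30/(-7 - 378) - 49747*(-1/15959) = 30/(-385) + 49747/15959 = 30*(-1/385) + 49747/15959 = -6/77 + 49747/15959 = 3734765/1228843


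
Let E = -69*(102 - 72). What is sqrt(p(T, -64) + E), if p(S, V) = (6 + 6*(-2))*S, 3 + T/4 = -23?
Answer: I*sqrt(1446) ≈ 38.026*I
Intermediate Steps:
T = -104 (T = -12 + 4*(-23) = -12 - 92 = -104)
E = -2070 (E = -69*30 = -2070)
p(S, V) = -6*S (p(S, V) = (6 - 12)*S = -6*S)
sqrt(p(T, -64) + E) = sqrt(-6*(-104) - 2070) = sqrt(624 - 2070) = sqrt(-1446) = I*sqrt(1446)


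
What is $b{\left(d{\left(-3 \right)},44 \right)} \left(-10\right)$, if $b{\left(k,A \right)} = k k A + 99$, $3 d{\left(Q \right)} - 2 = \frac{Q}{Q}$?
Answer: $-1430$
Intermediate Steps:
$d{\left(Q \right)} = 1$ ($d{\left(Q \right)} = \frac{2}{3} + \frac{Q \frac{1}{Q}}{3} = \frac{2}{3} + \frac{1}{3} \cdot 1 = \frac{2}{3} + \frac{1}{3} = 1$)
$b{\left(k,A \right)} = 99 + A k^{2}$ ($b{\left(k,A \right)} = k^{2} A + 99 = A k^{2} + 99 = 99 + A k^{2}$)
$b{\left(d{\left(-3 \right)},44 \right)} \left(-10\right) = \left(99 + 44 \cdot 1^{2}\right) \left(-10\right) = \left(99 + 44 \cdot 1\right) \left(-10\right) = \left(99 + 44\right) \left(-10\right) = 143 \left(-10\right) = -1430$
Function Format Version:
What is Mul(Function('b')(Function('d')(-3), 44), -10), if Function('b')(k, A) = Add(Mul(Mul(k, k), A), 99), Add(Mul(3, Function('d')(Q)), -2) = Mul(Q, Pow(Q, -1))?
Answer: -1430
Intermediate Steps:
Function('d')(Q) = 1 (Function('d')(Q) = Add(Rational(2, 3), Mul(Rational(1, 3), Mul(Q, Pow(Q, -1)))) = Add(Rational(2, 3), Mul(Rational(1, 3), 1)) = Add(Rational(2, 3), Rational(1, 3)) = 1)
Function('b')(k, A) = Add(99, Mul(A, Pow(k, 2))) (Function('b')(k, A) = Add(Mul(Pow(k, 2), A), 99) = Add(Mul(A, Pow(k, 2)), 99) = Add(99, Mul(A, Pow(k, 2))))
Mul(Function('b')(Function('d')(-3), 44), -10) = Mul(Add(99, Mul(44, Pow(1, 2))), -10) = Mul(Add(99, Mul(44, 1)), -10) = Mul(Add(99, 44), -10) = Mul(143, -10) = -1430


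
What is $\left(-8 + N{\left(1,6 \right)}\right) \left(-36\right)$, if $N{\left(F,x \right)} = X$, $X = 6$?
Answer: $72$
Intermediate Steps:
$N{\left(F,x \right)} = 6$
$\left(-8 + N{\left(1,6 \right)}\right) \left(-36\right) = \left(-8 + 6\right) \left(-36\right) = \left(-2\right) \left(-36\right) = 72$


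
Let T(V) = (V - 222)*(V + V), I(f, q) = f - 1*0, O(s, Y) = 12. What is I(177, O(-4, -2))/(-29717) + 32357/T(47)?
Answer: -964464619/488844650 ≈ -1.9729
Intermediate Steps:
I(f, q) = f (I(f, q) = f + 0 = f)
T(V) = 2*V*(-222 + V) (T(V) = (-222 + V)*(2*V) = 2*V*(-222 + V))
I(177, O(-4, -2))/(-29717) + 32357/T(47) = 177/(-29717) + 32357/((2*47*(-222 + 47))) = 177*(-1/29717) + 32357/((2*47*(-175))) = -177/29717 + 32357/(-16450) = -177/29717 + 32357*(-1/16450) = -177/29717 - 32357/16450 = -964464619/488844650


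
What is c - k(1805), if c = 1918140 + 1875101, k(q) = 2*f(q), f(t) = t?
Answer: 3789631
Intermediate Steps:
k(q) = 2*q
c = 3793241
c - k(1805) = 3793241 - 2*1805 = 3793241 - 1*3610 = 3793241 - 3610 = 3789631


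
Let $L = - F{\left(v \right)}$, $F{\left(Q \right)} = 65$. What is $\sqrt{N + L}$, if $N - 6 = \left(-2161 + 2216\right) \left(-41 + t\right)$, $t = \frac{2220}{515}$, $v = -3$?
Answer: $\frac{i \sqrt{22033966}}{103} \approx 45.573 i$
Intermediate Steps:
$t = \frac{444}{103}$ ($t = 2220 \cdot \frac{1}{515} = \frac{444}{103} \approx 4.3107$)
$N = - \frac{207227}{103}$ ($N = 6 + \left(-2161 + 2216\right) \left(-41 + \frac{444}{103}\right) = 6 + 55 \left(- \frac{3779}{103}\right) = 6 - \frac{207845}{103} = - \frac{207227}{103} \approx -2011.9$)
$L = -65$ ($L = \left(-1\right) 65 = -65$)
$\sqrt{N + L} = \sqrt{- \frac{207227}{103} - 65} = \sqrt{- \frac{213922}{103}} = \frac{i \sqrt{22033966}}{103}$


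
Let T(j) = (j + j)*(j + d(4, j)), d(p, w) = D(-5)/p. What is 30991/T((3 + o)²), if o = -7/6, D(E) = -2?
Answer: 20082168/12463 ≈ 1611.3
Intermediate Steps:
o = -7/6 (o = -7*⅙ = -7/6 ≈ -1.1667)
d(p, w) = -2/p
T(j) = 2*j*(-½ + j) (T(j) = (j + j)*(j - 2/4) = (2*j)*(j - 2*¼) = (2*j)*(j - ½) = (2*j)*(-½ + j) = 2*j*(-½ + j))
30991/T((3 + o)²) = 30991/(((3 - 7/6)²*(-1 + 2*(3 - 7/6)²))) = 30991/(((11/6)²*(-1 + 2*(11/6)²))) = 30991/((121*(-1 + 2*(121/36))/36)) = 30991/((121*(-1 + 121/18)/36)) = 30991/(((121/36)*(103/18))) = 30991/(12463/648) = 30991*(648/12463) = 20082168/12463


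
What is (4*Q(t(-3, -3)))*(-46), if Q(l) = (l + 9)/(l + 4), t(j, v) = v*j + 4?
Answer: -4048/17 ≈ -238.12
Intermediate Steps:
t(j, v) = 4 + j*v (t(j, v) = j*v + 4 = 4 + j*v)
Q(l) = (9 + l)/(4 + l)
(4*Q(t(-3, -3)))*(-46) = (4*((9 + (4 - 3*(-3)))/(4 + (4 - 3*(-3)))))*(-46) = (4*((9 + (4 + 9))/(4 + (4 + 9))))*(-46) = (4*((9 + 13)/(4 + 13)))*(-46) = (4*(22/17))*(-46) = (88/17)*(-46) = -4048/17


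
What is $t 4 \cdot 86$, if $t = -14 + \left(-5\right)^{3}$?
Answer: $-47816$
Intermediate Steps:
$t = -139$ ($t = -14 - 125 = -139$)
$t 4 \cdot 86 = \left(-139\right) 4 \cdot 86 = \left(-556\right) 86 = -47816$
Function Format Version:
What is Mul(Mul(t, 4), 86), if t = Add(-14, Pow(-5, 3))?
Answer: -47816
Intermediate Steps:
t = -139 (t = Add(-14, -125) = -139)
Mul(Mul(t, 4), 86) = Mul(Mul(-139, 4), 86) = Mul(-556, 86) = -47816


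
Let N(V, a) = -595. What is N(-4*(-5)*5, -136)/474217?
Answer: -595/474217 ≈ -0.0012547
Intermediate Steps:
N(-4*(-5)*5, -136)/474217 = -595/474217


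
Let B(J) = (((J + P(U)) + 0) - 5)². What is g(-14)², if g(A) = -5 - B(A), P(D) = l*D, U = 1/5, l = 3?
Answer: 73770921/625 ≈ 1.1803e+5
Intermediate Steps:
U = ⅕ (U = 1*(⅕) = ⅕ ≈ 0.20000)
P(D) = 3*D
B(J) = (-22/5 + J)² (B(J) = (((J + 3*(⅕)) + 0) - 5)² = (((J + ⅗) + 0) - 5)² = (((⅗ + J) + 0) - 5)² = ((⅗ + J) - 5)² = (-22/5 + J)²)
g(A) = -5 - (-22 + 5*A)²/25
g(-14)² = (-5 - (-22 + 5*(-14))²/25)² = (-5 - (-22 - 70)²/25)² = (-5 - 1/25*(-92)²)² = (-5 - 1/25*8464)² = (-5 - 8464/25)² = (-8589/25)² = 73770921/625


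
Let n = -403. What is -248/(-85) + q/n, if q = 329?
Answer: 71979/34255 ≈ 2.1013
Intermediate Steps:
-248/(-85) + q/n = -248/(-85) + 329/(-403) = -248*(-1/85) + 329*(-1/403) = 248/85 - 329/403 = 71979/34255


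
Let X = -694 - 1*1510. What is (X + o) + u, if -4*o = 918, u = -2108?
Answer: -9083/2 ≈ -4541.5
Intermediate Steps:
X = -2204 (X = -694 - 1510 = -2204)
o = -459/2 (o = -1/4*918 = -459/2 ≈ -229.50)
(X + o) + u = (-2204 - 459/2) - 2108 = -4867/2 - 2108 = -9083/2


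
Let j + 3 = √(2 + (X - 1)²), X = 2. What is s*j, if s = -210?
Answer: 630 - 210*√3 ≈ 266.27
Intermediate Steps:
j = -3 + √3 (j = -3 + √(2 + (2 - 1)²) = -3 + √(2 + 1²) = -3 + √(2 + 1) = -3 + √3 ≈ -1.2680)
s*j = -210*(-3 + √3) = 630 - 210*√3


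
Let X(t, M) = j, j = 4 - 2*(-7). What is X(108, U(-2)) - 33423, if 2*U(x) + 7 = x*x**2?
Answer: -33405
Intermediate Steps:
U(x) = -7/2 + x**3/2 (U(x) = -7/2 + (x*x**2)/2 = -7/2 + x**3/2)
j = 18 (j = 4 + 14 = 18)
X(t, M) = 18
X(108, U(-2)) - 33423 = 18 - 33423 = -33405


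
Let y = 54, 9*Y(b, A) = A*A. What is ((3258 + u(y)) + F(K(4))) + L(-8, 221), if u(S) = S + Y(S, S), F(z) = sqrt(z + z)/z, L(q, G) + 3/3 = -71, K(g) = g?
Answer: 3564 + sqrt(2)/2 ≈ 3564.7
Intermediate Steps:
Y(b, A) = A**2/9 (Y(b, A) = (A*A)/9 = A**2/9)
L(q, G) = -72 (L(q, G) = -1 - 71 = -72)
F(z) = sqrt(2)/sqrt(z) (F(z) = sqrt(2*z)/z = (sqrt(2)*sqrt(z))/z = sqrt(2)/sqrt(z))
u(S) = S + S**2/9
((3258 + u(y)) + F(K(4))) + L(-8, 221) = ((3258 + (1/9)*54*(9 + 54)) + sqrt(2)/sqrt(4)) - 72 = ((3258 + (1/9)*54*63) + sqrt(2)*(1/2)) - 72 = ((3258 + 378) + sqrt(2)/2) - 72 = (3636 + sqrt(2)/2) - 72 = 3564 + sqrt(2)/2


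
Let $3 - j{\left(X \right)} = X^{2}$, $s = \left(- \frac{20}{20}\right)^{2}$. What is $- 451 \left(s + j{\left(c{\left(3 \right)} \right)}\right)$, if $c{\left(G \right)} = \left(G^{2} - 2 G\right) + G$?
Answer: $14432$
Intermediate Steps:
$s = 1$ ($s = \left(\left(-20\right) \frac{1}{20}\right)^{2} = \left(-1\right)^{2} = 1$)
$c{\left(G \right)} = G^{2} - G$
$j{\left(X \right)} = 3 - X^{2}$
$- 451 \left(s + j{\left(c{\left(3 \right)} \right)}\right) = - 451 \left(1 + \left(3 - \left(3 \left(-1 + 3\right)\right)^{2}\right)\right) = - 451 \left(1 + \left(3 - \left(3 \cdot 2\right)^{2}\right)\right) = - 451 \left(1 + \left(3 - 6^{2}\right)\right) = - 451 \left(1 + \left(3 - 36\right)\right) = - 451 \left(1 - 33\right) = \left(-451\right) \left(-32\right) = 14432$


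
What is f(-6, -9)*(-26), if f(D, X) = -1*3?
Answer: 78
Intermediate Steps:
f(D, X) = -3
f(-6, -9)*(-26) = -3*(-26) = 78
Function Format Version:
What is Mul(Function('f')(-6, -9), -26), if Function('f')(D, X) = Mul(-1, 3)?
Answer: 78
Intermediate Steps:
Function('f')(D, X) = -3
Mul(Function('f')(-6, -9), -26) = Mul(-3, -26) = 78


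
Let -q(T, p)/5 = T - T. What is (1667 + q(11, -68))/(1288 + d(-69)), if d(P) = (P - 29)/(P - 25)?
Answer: 78349/60585 ≈ 1.2932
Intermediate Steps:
q(T, p) = 0 (q(T, p) = -5*(T - T) = -5*0 = 0)
d(P) = (-29 + P)/(-25 + P)
(1667 + q(11, -68))/(1288 + d(-69)) = (1667 + 0)/(1288 + (-29 - 69)/(-25 - 69)) = 1667/(1288 - 98/(-94)) = 1667/(1288 - 1/94*(-98)) = 1667/(1288 + 49/47) = 1667/(60585/47) = 1667*(47/60585) = 78349/60585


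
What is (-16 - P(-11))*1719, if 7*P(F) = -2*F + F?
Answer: -211437/7 ≈ -30205.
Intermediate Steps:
P(F) = -F/7 (P(F) = (-2*F + F)/7 = (-F)/7 = -F/7)
(-16 - P(-11))*1719 = (-16 - (-1)*(-11)/7)*1719 = (-16 - 1*11/7)*1719 = (-16 - 11/7)*1719 = -123/7*1719 = -211437/7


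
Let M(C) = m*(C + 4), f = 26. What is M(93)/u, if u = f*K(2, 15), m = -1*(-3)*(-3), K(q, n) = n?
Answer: -291/130 ≈ -2.2385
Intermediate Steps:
m = -9 (m = 3*(-3) = -9)
M(C) = -36 - 9*C (M(C) = -9*(C + 4) = -9*(4 + C) = -36 - 9*C)
u = 390 (u = 26*15 = 390)
M(93)/u = (-36 - 9*93)/390 = (-36 - 837)*(1/390) = -873*1/390 = -291/130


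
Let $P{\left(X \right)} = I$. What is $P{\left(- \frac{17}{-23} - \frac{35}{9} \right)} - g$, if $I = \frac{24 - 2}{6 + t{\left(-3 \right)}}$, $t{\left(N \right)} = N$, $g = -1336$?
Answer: $\frac{4030}{3} \approx 1343.3$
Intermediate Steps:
$I = \frac{22}{3}$ ($I = \frac{24 - 2}{6 - 3} = \frac{22}{3} \approx 7.3333$)
$P{\left(X \right)} = \frac{22}{3}$
$P{\left(- \frac{17}{-23} - \frac{35}{9} \right)} - g = \frac{22}{3} - -1336 = \frac{22}{3} + 1336 = \frac{4030}{3}$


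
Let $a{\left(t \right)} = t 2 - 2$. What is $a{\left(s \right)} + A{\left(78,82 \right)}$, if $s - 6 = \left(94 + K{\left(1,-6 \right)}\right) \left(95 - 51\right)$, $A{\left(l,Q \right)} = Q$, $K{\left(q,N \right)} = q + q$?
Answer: $8540$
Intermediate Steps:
$K{\left(q,N \right)} = 2 q$
$s = 4230$ ($s = 6 + \left(94 + 2 \cdot 1\right) \left(95 - 51\right) = 6 + \left(94 + 2\right) 44 = 6 + 96 \cdot 44 = 6 + 4224 = 4230$)
$a{\left(t \right)} = -2 + 2 t$ ($a{\left(t \right)} = 2 t - 2 = -2 + 2 t$)
$a{\left(s \right)} + A{\left(78,82 \right)} = \left(-2 + 2 \cdot 4230\right) + 82 = \left(-2 + 8460\right) + 82 = 8458 + 82 = 8540$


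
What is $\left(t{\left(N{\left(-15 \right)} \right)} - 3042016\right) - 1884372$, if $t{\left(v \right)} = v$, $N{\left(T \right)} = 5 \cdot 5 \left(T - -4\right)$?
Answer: $-4926663$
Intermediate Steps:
$N{\left(T \right)} = 100 + 25 T$ ($N{\left(T \right)} = 25 \left(T + 4\right) = 25 \left(4 + T\right) = 100 + 25 T$)
$\left(t{\left(N{\left(-15 \right)} \right)} - 3042016\right) - 1884372 = \left(\left(100 + 25 \left(-15\right)\right) - 3042016\right) - 1884372 = \left(\left(100 - 375\right) - 3042016\right) - 1884372 = \left(-275 - 3042016\right) - 1884372 = -3042291 - 1884372 = -4926663$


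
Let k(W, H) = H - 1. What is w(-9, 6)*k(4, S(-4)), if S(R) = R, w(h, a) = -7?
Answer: 35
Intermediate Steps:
k(W, H) = -1 + H
w(-9, 6)*k(4, S(-4)) = -7*(-1 - 4) = -7*(-5) = 35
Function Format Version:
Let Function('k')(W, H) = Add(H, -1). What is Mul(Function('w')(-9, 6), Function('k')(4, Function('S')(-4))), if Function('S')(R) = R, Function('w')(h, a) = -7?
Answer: 35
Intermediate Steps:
Function('k')(W, H) = Add(-1, H)
Mul(Function('w')(-9, 6), Function('k')(4, Function('S')(-4))) = Mul(-7, Add(-1, -4)) = Mul(-7, -5) = 35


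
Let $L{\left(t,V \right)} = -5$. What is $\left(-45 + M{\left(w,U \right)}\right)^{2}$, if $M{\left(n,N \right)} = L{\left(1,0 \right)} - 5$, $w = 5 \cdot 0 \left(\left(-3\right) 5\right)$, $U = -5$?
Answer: $3025$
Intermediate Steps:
$w = 0$ ($w = 0 \left(-15\right) = 0$)
$M{\left(n,N \right)} = -10$ ($M{\left(n,N \right)} = -5 - 5 = -10$)
$\left(-45 + M{\left(w,U \right)}\right)^{2} = \left(-45 - 10\right)^{2} = \left(-55\right)^{2} = 3025$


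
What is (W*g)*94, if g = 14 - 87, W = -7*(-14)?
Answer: -672476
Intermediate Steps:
W = 98
g = -73
(W*g)*94 = (98*(-73))*94 = -7154*94 = -672476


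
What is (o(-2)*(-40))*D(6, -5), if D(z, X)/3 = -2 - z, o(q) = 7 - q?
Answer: 8640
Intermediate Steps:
D(z, X) = -6 - 3*z (D(z, X) = 3*(-2 - z) = -6 - 3*z)
(o(-2)*(-40))*D(6, -5) = ((7 - 1*(-2))*(-40))*(-6 - 3*6) = ((7 + 2)*(-40))*(-6 - 18) = (9*(-40))*(-24) = -360*(-24) = 8640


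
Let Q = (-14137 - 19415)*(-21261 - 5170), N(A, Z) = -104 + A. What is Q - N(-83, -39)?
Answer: 886813099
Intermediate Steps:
Q = 886812912 (Q = -33552*(-26431) = 886812912)
Q - N(-83, -39) = 886812912 - (-104 - 83) = 886812912 - 1*(-187) = 886812912 + 187 = 886813099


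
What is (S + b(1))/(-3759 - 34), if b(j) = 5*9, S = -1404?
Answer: 1359/3793 ≈ 0.35829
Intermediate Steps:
b(j) = 45
(S + b(1))/(-3759 - 34) = (-1404 + 45)/(-3759 - 34) = -1359/(-3793) = -1359*(-1/3793) = 1359/3793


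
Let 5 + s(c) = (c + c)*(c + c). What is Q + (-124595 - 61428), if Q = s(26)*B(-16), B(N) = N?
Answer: -229207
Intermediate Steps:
s(c) = -5 + 4*c² (s(c) = -5 + (c + c)*(c + c) = -5 + (2*c)*(2*c) = -5 + 4*c²)
Q = -43184 (Q = (-5 + 4*26²)*(-16) = (-5 + 4*676)*(-16) = (-5 + 2704)*(-16) = 2699*(-16) = -43184)
Q + (-124595 - 61428) = -43184 + (-124595 - 61428) = -43184 - 186023 = -229207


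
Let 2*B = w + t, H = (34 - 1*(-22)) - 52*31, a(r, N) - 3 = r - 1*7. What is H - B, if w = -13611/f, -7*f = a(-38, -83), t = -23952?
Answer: 46217/4 ≈ 11554.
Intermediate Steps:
a(r, N) = -4 + r (a(r, N) = 3 + (r - 1*7) = 3 + (r - 7) = 3 + (-7 + r) = -4 + r)
f = 6 (f = -(-4 - 38)/7 = -1/7*(-42) = 6)
w = -4537/2 (w = -13611/6 = -13611*1/6 = -4537/2 ≈ -2268.5)
H = -1556 (H = (34 + 22) - 1612 = 56 - 1612 = -1556)
B = -52441/4 (B = (-4537/2 - 23952)/2 = (1/2)*(-52441/2) = -52441/4 ≈ -13110.)
H - B = -1556 - 1*(-52441/4) = -1556 + 52441/4 = 46217/4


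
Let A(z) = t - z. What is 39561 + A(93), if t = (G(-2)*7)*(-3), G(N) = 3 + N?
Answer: 39447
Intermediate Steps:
t = -21 (t = ((3 - 2)*7)*(-3) = (1*7)*(-3) = 7*(-3) = -21)
A(z) = -21 - z
39561 + A(93) = 39561 + (-21 - 1*93) = 39561 + (-21 - 93) = 39561 - 114 = 39447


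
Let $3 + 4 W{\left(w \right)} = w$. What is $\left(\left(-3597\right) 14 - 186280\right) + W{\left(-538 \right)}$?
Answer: $- \frac{947093}{4} \approx -2.3677 \cdot 10^{5}$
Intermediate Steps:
$W{\left(w \right)} = - \frac{3}{4} + \frac{w}{4}$
$\left(\left(-3597\right) 14 - 186280\right) + W{\left(-538 \right)} = \left(\left(-3597\right) 14 - 186280\right) + \left(- \frac{3}{4} + \frac{1}{4} \left(-538\right)\right) = \left(-50358 - 186280\right) - \frac{541}{4} = -236638 - \frac{541}{4} = - \frac{947093}{4}$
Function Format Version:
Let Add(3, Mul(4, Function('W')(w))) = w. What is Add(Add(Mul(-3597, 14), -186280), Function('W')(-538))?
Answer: Rational(-947093, 4) ≈ -2.3677e+5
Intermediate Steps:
Function('W')(w) = Add(Rational(-3, 4), Mul(Rational(1, 4), w))
Add(Add(Mul(-3597, 14), -186280), Function('W')(-538)) = Add(Add(Mul(-3597, 14), -186280), Add(Rational(-3, 4), Mul(Rational(1, 4), -538))) = Add(Add(-50358, -186280), Add(Rational(-3, 4), Rational(-269, 2))) = Add(-236638, Rational(-541, 4)) = Rational(-947093, 4)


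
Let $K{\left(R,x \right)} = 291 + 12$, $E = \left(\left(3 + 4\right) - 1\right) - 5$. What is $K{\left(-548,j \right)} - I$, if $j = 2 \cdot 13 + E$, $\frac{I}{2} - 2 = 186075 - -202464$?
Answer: $-776779$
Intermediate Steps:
$E = 1$ ($E = \left(7 - 1\right) - 5 = 6 - 5 = 1$)
$I = 777082$ ($I = 4 + 2 \left(186075 - -202464\right) = 4 + 2 \left(186075 + 202464\right) = 4 + 2 \cdot 388539 = 4 + 777078 = 777082$)
$j = 27$ ($j = 2 \cdot 13 + 1 = 26 + 1 = 27$)
$K{\left(R,x \right)} = 303$
$K{\left(-548,j \right)} - I = 303 - 777082 = -776779$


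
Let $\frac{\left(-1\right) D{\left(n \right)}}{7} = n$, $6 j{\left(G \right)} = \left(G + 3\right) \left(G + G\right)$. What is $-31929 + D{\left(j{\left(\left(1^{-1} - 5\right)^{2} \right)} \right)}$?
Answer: $- \frac{97915}{3} \approx -32638.0$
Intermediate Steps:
$j{\left(G \right)} = \frac{G \left(3 + G\right)}{3}$ ($j{\left(G \right)} = \frac{\left(G + 3\right) \left(G + G\right)}{6} = \frac{\left(3 + G\right) 2 G}{6} = \frac{2 G \left(3 + G\right)}{6} = \frac{G \left(3 + G\right)}{3}$)
$D{\left(n \right)} = - 7 n$
$-31929 + D{\left(j{\left(\left(1^{-1} - 5\right)^{2} \right)} \right)} = -31929 - 7 \frac{\left(1^{-1} - 5\right)^{2} \left(3 + \left(1^{-1} - 5\right)^{2}\right)}{3} = -31929 - 7 \frac{\left(1 - 5\right)^{2} \left(3 + \left(1 - 5\right)^{2}\right)}{3} = -31929 - 7 \frac{\left(-4\right)^{2} \left(3 + \left(-4\right)^{2}\right)}{3} = -31929 - 7 \cdot \frac{1}{3} \cdot 16 \left(3 + 16\right) = -31929 - 7 \cdot \frac{1}{3} \cdot 16 \cdot 19 = -31929 - \frac{2128}{3} = - \frac{97915}{3}$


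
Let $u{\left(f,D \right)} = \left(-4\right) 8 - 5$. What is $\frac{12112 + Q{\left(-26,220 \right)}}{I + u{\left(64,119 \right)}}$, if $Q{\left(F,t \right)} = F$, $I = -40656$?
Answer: $- \frac{12086}{40693} \approx -0.297$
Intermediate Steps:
$u{\left(f,D \right)} = -37$ ($u{\left(f,D \right)} = -32 - 5 = -37$)
$\frac{12112 + Q{\left(-26,220 \right)}}{I + u{\left(64,119 \right)}} = \frac{12112 - 26}{-40656 - 37} = \frac{12086}{-40693} = 12086 \left(- \frac{1}{40693}\right) = - \frac{12086}{40693}$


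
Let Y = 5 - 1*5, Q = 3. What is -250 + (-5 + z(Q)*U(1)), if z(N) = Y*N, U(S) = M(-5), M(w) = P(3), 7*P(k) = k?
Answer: -255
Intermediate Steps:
P(k) = k/7
M(w) = 3/7 (M(w) = (⅐)*3 = 3/7)
U(S) = 3/7
Y = 0 (Y = 5 - 5 = 0)
z(N) = 0 (z(N) = 0*N = 0)
-250 + (-5 + z(Q)*U(1)) = -250 + (-5 + 0*(3/7)) = -250 + (-5 + 0) = -250 - 5 = -255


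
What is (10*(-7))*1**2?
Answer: -70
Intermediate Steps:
(10*(-7))*1**2 = -70*1 = -70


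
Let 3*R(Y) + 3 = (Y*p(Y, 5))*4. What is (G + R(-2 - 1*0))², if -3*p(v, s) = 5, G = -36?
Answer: 85849/81 ≈ 1059.9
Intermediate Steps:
p(v, s) = -5/3 (p(v, s) = -⅓*5 = -5/3)
R(Y) = -1 - 20*Y/9 (R(Y) = -1 + ((Y*(-5/3))*4)/3 = -1 + (-5*Y/3*4)/3 = -1 + (-20*Y/3)/3 = -1 - 20*Y/9)
(G + R(-2 - 1*0))² = (-36 + (-1 - 20*(-2 - 1*0)/9))² = (-36 + (-1 - 20*(-2 + 0)/9))² = (-36 + (-1 - 20/9*(-2)))² = (-36 + (-1 + 40/9))² = (-36 + 31/9)² = (-293/9)² = 85849/81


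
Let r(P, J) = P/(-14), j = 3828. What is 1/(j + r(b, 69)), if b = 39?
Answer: 14/53553 ≈ 0.00026142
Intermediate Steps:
r(P, J) = -P/14 (r(P, J) = P*(-1/14) = -P/14)
1/(j + r(b, 69)) = 1/(3828 - 1/14*39) = 1/(3828 - 39/14) = 1/(53553/14) = 14/53553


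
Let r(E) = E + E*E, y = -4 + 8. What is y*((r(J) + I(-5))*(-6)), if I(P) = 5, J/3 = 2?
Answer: -1128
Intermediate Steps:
J = 6 (J = 3*2 = 6)
y = 4
r(E) = E + E²
y*((r(J) + I(-5))*(-6)) = 4*((6*(1 + 6) + 5)*(-6)) = 4*((6*7 + 5)*(-6)) = 4*((42 + 5)*(-6)) = 4*(47*(-6)) = 4*(-282) = -1128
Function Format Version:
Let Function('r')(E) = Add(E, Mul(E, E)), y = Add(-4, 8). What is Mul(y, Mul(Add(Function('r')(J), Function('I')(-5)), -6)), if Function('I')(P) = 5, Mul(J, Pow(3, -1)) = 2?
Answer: -1128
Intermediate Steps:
J = 6 (J = Mul(3, 2) = 6)
y = 4
Function('r')(E) = Add(E, Pow(E, 2))
Mul(y, Mul(Add(Function('r')(J), Function('I')(-5)), -6)) = Mul(4, Mul(Add(Mul(6, Add(1, 6)), 5), -6)) = Mul(4, Mul(Add(Mul(6, 7), 5), -6)) = Mul(4, Mul(Add(42, 5), -6)) = Mul(4, Mul(47, -6)) = Mul(4, -282) = -1128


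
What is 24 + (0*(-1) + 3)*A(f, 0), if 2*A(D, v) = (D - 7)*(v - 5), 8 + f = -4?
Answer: 333/2 ≈ 166.50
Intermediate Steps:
f = -12 (f = -8 - 4 = -12)
A(D, v) = (-7 + D)*(-5 + v)/2 (A(D, v) = ((D - 7)*(v - 5))/2 = ((-7 + D)*(-5 + v))/2 = (-7 + D)*(-5 + v)/2)
24 + (0*(-1) + 3)*A(f, 0) = 24 + (0*(-1) + 3)*(35/2 - 7/2*0 - 5/2*(-12) + (½)*(-12)*0) = 24 + (0 + 3)*(35/2 + 0 + 30 + 0) = 24 + 3*(95/2) = 24 + 285/2 = 333/2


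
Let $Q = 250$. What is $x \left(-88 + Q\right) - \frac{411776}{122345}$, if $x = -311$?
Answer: $- \frac{6164397566}{122345} \approx -50385.0$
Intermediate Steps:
$x \left(-88 + Q\right) - \frac{411776}{122345} = - 311 \left(-88 + 250\right) - \frac{411776}{122345} = \left(-311\right) 162 - \frac{411776}{122345} = -50382 - \frac{411776}{122345} = - \frac{6164397566}{122345}$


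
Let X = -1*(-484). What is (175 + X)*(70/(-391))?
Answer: -46130/391 ≈ -117.98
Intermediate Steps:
X = 484
(175 + X)*(70/(-391)) = (175 + 484)*(70/(-391)) = 659*(70*(-1/391)) = 659*(-70/391) = -46130/391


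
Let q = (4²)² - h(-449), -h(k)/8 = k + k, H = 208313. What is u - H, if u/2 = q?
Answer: -222169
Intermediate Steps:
h(k) = -16*k (h(k) = -8*(k + k) = -16*k)
q = -6928 (q = (4²)² - (-16)*(-449) = 16² - 1*7184 = 256 - 7184 = -6928)
u = -13856 (u = 2*(-6928) = -13856)
u - H = -13856 - 1*208313 = -13856 - 208313 = -222169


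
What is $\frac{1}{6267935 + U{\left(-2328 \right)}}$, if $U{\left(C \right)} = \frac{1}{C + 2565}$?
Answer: $\frac{237}{1485500596} \approx 1.5954 \cdot 10^{-7}$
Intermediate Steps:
$U{\left(C \right)} = \frac{1}{2565 + C}$
$\frac{1}{6267935 + U{\left(-2328 \right)}} = \frac{1}{6267935 + \frac{1}{2565 - 2328}} = \frac{1}{6267935 + \frac{1}{237}} = \frac{1}{\frac{1485500596}{237}} = \frac{237}{1485500596}$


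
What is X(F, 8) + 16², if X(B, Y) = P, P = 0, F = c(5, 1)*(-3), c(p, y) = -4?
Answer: 256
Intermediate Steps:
F = 12 (F = -4*(-3) = 12)
X(B, Y) = 0
X(F, 8) + 16² = 0 + 16² = 0 + 256 = 256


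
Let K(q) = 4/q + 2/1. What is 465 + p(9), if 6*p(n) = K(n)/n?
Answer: 113006/243 ≈ 465.05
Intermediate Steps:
K(q) = 2 + 4/q (K(q) = 4/q + 2*1 = 4/q + 2 = 2 + 4/q)
p(n) = (2 + 4/n)/(6*n) (p(n) = ((2 + 4/n)/n)/6 = (2 + 4/n)/(6*n))
465 + p(9) = 465 + (⅓)*(2 + 9)/9² = 465 + (⅓)*(1/81)*11 = 465 + 11/243 = 113006/243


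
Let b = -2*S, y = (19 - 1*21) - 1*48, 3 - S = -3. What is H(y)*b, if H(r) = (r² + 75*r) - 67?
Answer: 15804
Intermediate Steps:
S = 6 (S = 3 - 1*(-3) = 3 + 3 = 6)
y = -50 (y = (19 - 21) - 48 = -2 - 48 = -50)
H(r) = -67 + r² + 75*r
b = -12 (b = -2*6 = -12)
H(y)*b = (-67 + (-50)² + 75*(-50))*(-12) = (-67 + 2500 - 3750)*(-12) = -1317*(-12) = 15804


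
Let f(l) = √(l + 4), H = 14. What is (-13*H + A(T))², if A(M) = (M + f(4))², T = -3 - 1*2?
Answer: 23001 + 5960*√2 ≈ 31430.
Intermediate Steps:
f(l) = √(4 + l)
T = -5 (T = -3 - 2 = -5)
A(M) = (M + 2*√2)² (A(M) = (M + √(4 + 4))² = (M + √8)² = (M + 2*√2)²)
(-13*H + A(T))² = (-13*14 + (-5 + 2*√2)²)² = (-182 + (-5 + 2*√2)²)²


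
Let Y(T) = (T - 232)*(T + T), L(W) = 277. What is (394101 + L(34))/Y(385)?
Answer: 197189/58905 ≈ 3.3476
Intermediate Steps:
Y(T) = 2*T*(-232 + T) (Y(T) = (-232 + T)*(2*T) = 2*T*(-232 + T))
(394101 + L(34))/Y(385) = (394101 + 277)/((2*385*(-232 + 385))) = 394378/((2*385*153)) = 394378/117810 = 394378*(1/117810) = 197189/58905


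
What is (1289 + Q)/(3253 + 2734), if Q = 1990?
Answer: 3279/5987 ≈ 0.54769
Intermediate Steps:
(1289 + Q)/(3253 + 2734) = (1289 + 1990)/(3253 + 2734) = 3279/5987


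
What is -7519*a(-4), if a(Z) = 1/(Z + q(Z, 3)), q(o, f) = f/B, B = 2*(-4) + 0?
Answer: 60152/35 ≈ 1718.6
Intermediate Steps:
B = -8 (B = -8 + 0 = -8)
q(o, f) = -f/8 (q(o, f) = f/(-8) = f*(-⅛) = -f/8)
a(Z) = 1/(-3/8 + Z) (a(Z) = 1/(Z - ⅛*3) = 1/(Z - 3/8) = 1/(-3/8 + Z))
-7519*a(-4) = -60152/(-3 + 8*(-4)) = -60152/(-3 - 32) = -60152/(-35) = -60152*(-1)/35 = -7519*(-8/35) = 60152/35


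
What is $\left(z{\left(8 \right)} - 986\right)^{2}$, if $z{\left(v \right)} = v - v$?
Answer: $972196$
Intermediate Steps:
$z{\left(v \right)} = 0$
$\left(z{\left(8 \right)} - 986\right)^{2} = \left(0 - 986\right)^{2} = \left(-986\right)^{2} = 972196$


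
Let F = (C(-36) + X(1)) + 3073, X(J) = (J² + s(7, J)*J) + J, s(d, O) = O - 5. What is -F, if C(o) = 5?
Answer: -3076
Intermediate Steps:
s(d, O) = -5 + O
X(J) = J + J² + J*(-5 + J) (X(J) = (J² + (-5 + J)*J) + J = (J² + J*(-5 + J)) + J = J + J² + J*(-5 + J))
F = 3076 (F = (5 + 2*1*(-2 + 1)) + 3073 = (5 + 2*1*(-1)) + 3073 = (5 - 2) + 3073 = 3 + 3073 = 3076)
-F = -1*3076 = -3076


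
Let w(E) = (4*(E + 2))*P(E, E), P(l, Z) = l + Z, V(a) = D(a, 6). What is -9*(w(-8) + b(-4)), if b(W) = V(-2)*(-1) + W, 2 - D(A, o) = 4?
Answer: -3438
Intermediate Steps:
D(A, o) = -2 (D(A, o) = 2 - 1*4 = 2 - 4 = -2)
V(a) = -2
P(l, Z) = Z + l
b(W) = 2 + W (b(W) = -2*(-1) + W = 2 + W)
w(E) = 2*E*(8 + 4*E) (w(E) = (4*(E + 2))*(E + E) = (4*(2 + E))*(2*E) = (8 + 4*E)*(2*E) = 2*E*(8 + 4*E))
-9*(w(-8) + b(-4)) = -9*(8*(-8)*(2 - 8) + (2 - 4)) = -9*(8*(-8)*(-6) - 2) = -9*(384 - 2) = -9*382 = -3438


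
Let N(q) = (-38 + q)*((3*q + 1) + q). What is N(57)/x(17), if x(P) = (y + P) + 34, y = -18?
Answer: 4351/33 ≈ 131.85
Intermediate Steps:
x(P) = 16 + P (x(P) = (-18 + P) + 34 = 16 + P)
N(q) = (1 + 4*q)*(-38 + q) (N(q) = (-38 + q)*((1 + 3*q) + q) = (-38 + q)*(1 + 4*q) = (1 + 4*q)*(-38 + q))
N(57)/x(17) = (-38 - 151*57 + 4*57**2)/(16 + 17) = (-38 - 8607 + 4*3249)/33 = (-38 - 8607 + 12996)*(1/33) = 4351*(1/33) = 4351/33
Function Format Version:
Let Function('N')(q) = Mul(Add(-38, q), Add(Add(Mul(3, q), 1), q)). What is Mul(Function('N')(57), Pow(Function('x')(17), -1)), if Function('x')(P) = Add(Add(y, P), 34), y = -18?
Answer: Rational(4351, 33) ≈ 131.85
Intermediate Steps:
Function('x')(P) = Add(16, P) (Function('x')(P) = Add(Add(-18, P), 34) = Add(16, P))
Function('N')(q) = Mul(Add(1, Mul(4, q)), Add(-38, q)) (Function('N')(q) = Mul(Add(-38, q), Add(Add(1, Mul(3, q)), q)) = Mul(Add(-38, q), Add(1, Mul(4, q))) = Mul(Add(1, Mul(4, q)), Add(-38, q)))
Mul(Function('N')(57), Pow(Function('x')(17), -1)) = Mul(Add(-38, Mul(-151, 57), Mul(4, Pow(57, 2))), Pow(Add(16, 17), -1)) = Mul(Add(-38, -8607, Mul(4, 3249)), Pow(33, -1)) = Mul(Add(-38, -8607, 12996), Rational(1, 33)) = Mul(4351, Rational(1, 33)) = Rational(4351, 33)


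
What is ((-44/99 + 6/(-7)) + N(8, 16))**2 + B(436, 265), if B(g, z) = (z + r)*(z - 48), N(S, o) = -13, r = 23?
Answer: 248858425/3969 ≈ 62701.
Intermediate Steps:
B(g, z) = (-48 + z)*(23 + z) (B(g, z) = (z + 23)*(z - 48) = (23 + z)*(-48 + z) = (-48 + z)*(23 + z))
((-44/99 + 6/(-7)) + N(8, 16))**2 + B(436, 265) = ((-44/99 + 6/(-7)) - 13)**2 + (-1104 + 265**2 - 25*265) = ((-44*1/99 + 6*(-1/7)) - 13)**2 + (-1104 + 70225 - 6625) = ((-4/9 - 6/7) - 13)**2 + 62496 = (-82/63 - 13)**2 + 62496 = (-901/63)**2 + 62496 = 811801/3969 + 62496 = 248858425/3969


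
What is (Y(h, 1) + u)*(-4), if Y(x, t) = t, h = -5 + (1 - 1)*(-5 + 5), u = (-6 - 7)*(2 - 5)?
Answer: -160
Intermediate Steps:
u = 39 (u = -13*(-3) = 39)
h = -5 (h = -5 + 0*0 = -5 + 0 = -5)
(Y(h, 1) + u)*(-4) = (1 + 39)*(-4) = 40*(-4) = -160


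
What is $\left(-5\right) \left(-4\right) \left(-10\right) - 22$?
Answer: $-222$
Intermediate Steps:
$\left(-5\right) \left(-4\right) \left(-10\right) - 22 = 20 \left(-10\right) - 22 = -200 - 22 = -222$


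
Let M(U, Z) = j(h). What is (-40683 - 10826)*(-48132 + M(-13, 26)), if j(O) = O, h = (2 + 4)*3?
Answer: 2478304026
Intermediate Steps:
h = 18 (h = 6*3 = 18)
M(U, Z) = 18
(-40683 - 10826)*(-48132 + M(-13, 26)) = (-40683 - 10826)*(-48132 + 18) = -51509*(-48114) = 2478304026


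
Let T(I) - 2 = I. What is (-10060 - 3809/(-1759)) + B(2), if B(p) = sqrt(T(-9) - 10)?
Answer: -17691731/1759 + I*sqrt(17) ≈ -10058.0 + 4.1231*I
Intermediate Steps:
T(I) = 2 + I
B(p) = I*sqrt(17) (B(p) = sqrt((2 - 9) - 10) = sqrt(-7 - 10) = sqrt(-17) = I*sqrt(17))
(-10060 - 3809/(-1759)) + B(2) = (-10060 - 3809/(-1759)) + I*sqrt(17) = (-10060 - 3809*(-1/1759)) + I*sqrt(17) = (-10060 + 3809/1759) + I*sqrt(17) = -17691731/1759 + I*sqrt(17)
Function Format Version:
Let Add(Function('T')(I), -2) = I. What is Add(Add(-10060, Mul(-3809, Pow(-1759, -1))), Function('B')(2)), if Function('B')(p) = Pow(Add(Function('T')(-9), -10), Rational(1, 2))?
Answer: Add(Rational(-17691731, 1759), Mul(I, Pow(17, Rational(1, 2)))) ≈ Add(-10058., Mul(4.1231, I))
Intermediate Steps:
Function('T')(I) = Add(2, I)
Function('B')(p) = Mul(I, Pow(17, Rational(1, 2))) (Function('B')(p) = Pow(Add(Add(2, -9), -10), Rational(1, 2)) = Pow(Add(-7, -10), Rational(1, 2)) = Pow(-17, Rational(1, 2)) = Mul(I, Pow(17, Rational(1, 2))))
Add(Add(-10060, Mul(-3809, Pow(-1759, -1))), Function('B')(2)) = Add(Add(-10060, Mul(-3809, Pow(-1759, -1))), Mul(I, Pow(17, Rational(1, 2)))) = Add(Add(-10060, Mul(-3809, Rational(-1, 1759))), Mul(I, Pow(17, Rational(1, 2)))) = Add(Add(-10060, Rational(3809, 1759)), Mul(I, Pow(17, Rational(1, 2)))) = Add(Rational(-17691731, 1759), Mul(I, Pow(17, Rational(1, 2))))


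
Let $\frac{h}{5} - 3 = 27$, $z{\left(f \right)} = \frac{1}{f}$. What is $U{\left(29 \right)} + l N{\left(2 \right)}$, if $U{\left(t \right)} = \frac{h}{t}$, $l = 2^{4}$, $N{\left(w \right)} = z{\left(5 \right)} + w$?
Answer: $\frac{5854}{145} \approx 40.372$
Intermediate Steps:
$h = 150$ ($h = 15 + 5 \cdot 27 = 15 + 135 = 150$)
$N{\left(w \right)} = \frac{1}{5} + w$
$l = 16$
$U{\left(t \right)} = \frac{150}{t}$
$U{\left(29 \right)} + l N{\left(2 \right)} = \frac{150}{29} + 16 \left(\frac{1}{5} + 2\right) = 150 \cdot \frac{1}{29} + 16 \cdot \frac{11}{5} = \frac{150}{29} + \frac{176}{5} = \frac{5854}{145}$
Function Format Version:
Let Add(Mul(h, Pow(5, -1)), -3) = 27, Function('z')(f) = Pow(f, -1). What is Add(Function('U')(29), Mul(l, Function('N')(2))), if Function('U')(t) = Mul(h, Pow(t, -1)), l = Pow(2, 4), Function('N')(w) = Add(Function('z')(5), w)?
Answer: Rational(5854, 145) ≈ 40.372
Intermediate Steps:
h = 150 (h = Add(15, Mul(5, 27)) = Add(15, 135) = 150)
Function('N')(w) = Add(Rational(1, 5), w) (Function('N')(w) = Add(Pow(5, -1), w) = Add(Rational(1, 5), w))
l = 16
Function('U')(t) = Mul(150, Pow(t, -1))
Add(Function('U')(29), Mul(l, Function('N')(2))) = Add(Mul(150, Pow(29, -1)), Mul(16, Add(Rational(1, 5), 2))) = Add(Mul(150, Rational(1, 29)), Mul(16, Rational(11, 5))) = Add(Rational(150, 29), Rational(176, 5)) = Rational(5854, 145)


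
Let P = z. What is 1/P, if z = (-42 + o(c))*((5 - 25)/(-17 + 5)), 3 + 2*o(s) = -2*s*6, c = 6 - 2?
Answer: -2/225 ≈ -0.0088889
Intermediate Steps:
c = 4
o(s) = -3/2 - 6*s (o(s) = -3/2 + (-2*s*6)/2 = -3/2 + (-12*s)/2 = -3/2 - 6*s)
z = -225/2 (z = (-42 + (-3/2 - 6*4))*((5 - 25)/(-17 + 5)) = (-42 + (-3/2 - 24))*(-20/(-12)) = (-42 - 51/2)*(-20*(-1/12)) = -135/2*5/3 = -225/2 ≈ -112.50)
P = -225/2 ≈ -112.50
1/P = 1/(-225/2) = -2/225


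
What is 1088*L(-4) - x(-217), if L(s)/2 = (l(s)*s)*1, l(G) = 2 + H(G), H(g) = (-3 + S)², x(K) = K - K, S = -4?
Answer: -443904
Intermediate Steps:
x(K) = 0
H(g) = 49 (H(g) = (-3 - 4)² = (-7)² = 49)
l(G) = 51 (l(G) = 2 + 49 = 51)
L(s) = 102*s (L(s) = 2*((51*s)*1) = 2*(51*s) = 102*s)
1088*L(-4) - x(-217) = 1088*(102*(-4)) - 1*0 = 1088*(-408) + 0 = -443904 + 0 = -443904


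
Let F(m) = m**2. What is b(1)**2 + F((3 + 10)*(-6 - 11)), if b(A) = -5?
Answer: 48866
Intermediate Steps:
b(1)**2 + F((3 + 10)*(-6 - 11)) = (-5)**2 + ((3 + 10)*(-6 - 11))**2 = 25 + (13*(-17))**2 = 25 + (-221)**2 = 25 + 48841 = 48866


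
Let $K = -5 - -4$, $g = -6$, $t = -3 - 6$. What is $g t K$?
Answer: $-54$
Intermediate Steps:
$t = -9$ ($t = -3 - 6 = -9$)
$K = -1$ ($K = -5 + 4 = -1$)
$g t K = \left(-6\right) \left(-9\right) \left(-1\right) = 54 \left(-1\right) = -54$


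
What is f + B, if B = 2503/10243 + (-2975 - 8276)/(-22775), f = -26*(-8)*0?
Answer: 172249818/233284325 ≈ 0.73837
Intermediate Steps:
f = 0 (f = 208*0 = 0)
B = 172249818/233284325 (B = 2503*(1/10243) - 11251*(-1/22775) = 2503/10243 + 11251/22775 = 172249818/233284325 ≈ 0.73837)
f + B = 0 + 172249818/233284325 = 172249818/233284325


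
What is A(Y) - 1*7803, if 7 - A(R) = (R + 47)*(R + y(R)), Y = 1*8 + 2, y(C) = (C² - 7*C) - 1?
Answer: -10019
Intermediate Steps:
y(C) = -1 + C² - 7*C
Y = 10 (Y = 8 + 2 = 10)
A(R) = 7 - (47 + R)*(-1 + R² - 6*R) (A(R) = 7 - (R + 47)*(R + (-1 + R² - 7*R)) = 7 - (47 + R)*(-1 + R² - 6*R))
A(Y) - 1*7803 = (54 - 1*10³ - 41*10² + 283*10) - 1*7803 = (54 - 1*1000 - 41*100 + 2830) - 7803 = (54 - 1000 - 4100 + 2830) - 7803 = -2216 - 7803 = -10019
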